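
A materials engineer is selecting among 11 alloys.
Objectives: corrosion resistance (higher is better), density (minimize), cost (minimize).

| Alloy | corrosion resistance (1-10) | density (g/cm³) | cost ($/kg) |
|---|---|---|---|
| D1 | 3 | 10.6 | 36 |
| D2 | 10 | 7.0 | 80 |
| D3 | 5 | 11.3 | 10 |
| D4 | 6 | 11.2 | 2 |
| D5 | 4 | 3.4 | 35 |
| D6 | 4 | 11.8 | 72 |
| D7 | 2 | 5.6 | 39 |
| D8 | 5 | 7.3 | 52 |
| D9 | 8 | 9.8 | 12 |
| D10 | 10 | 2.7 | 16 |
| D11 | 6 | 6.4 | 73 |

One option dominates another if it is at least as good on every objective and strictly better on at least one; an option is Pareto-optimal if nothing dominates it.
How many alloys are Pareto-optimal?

D1: dominated by D5 (corrosion resistance 4≥3, density 3.4≤10.6, cost 35≤36).
D2: dominated by D10 (corrosion resistance 10≥10, density 2.7≤7.0, cost 16≤80).
D3: dominated by D4 (corrosion resistance 6≥5, density 11.2≤11.3, cost 2≤10).
D4: not dominated (best cost).
D5: dominated by D10 (corrosion resistance 10≥4, density 2.7≤3.4, cost 16≤35).
D6: dominated by D3 (corrosion resistance 5≥4, density 11.3≤11.8, cost 10≤72).
D7: dominated by D5 (corrosion resistance 4≥2, density 3.4≤5.6, cost 35≤39).
D8: dominated by D10 (corrosion resistance 10≥5, density 2.7≤7.3, cost 16≤52).
D9: not dominated.
D10: not dominated (best density).
D11: dominated by D10 (corrosion resistance 10≥6, density 2.7≤6.4, cost 16≤73).
Pareto-optimal: D4, D9, D10 → 3.

3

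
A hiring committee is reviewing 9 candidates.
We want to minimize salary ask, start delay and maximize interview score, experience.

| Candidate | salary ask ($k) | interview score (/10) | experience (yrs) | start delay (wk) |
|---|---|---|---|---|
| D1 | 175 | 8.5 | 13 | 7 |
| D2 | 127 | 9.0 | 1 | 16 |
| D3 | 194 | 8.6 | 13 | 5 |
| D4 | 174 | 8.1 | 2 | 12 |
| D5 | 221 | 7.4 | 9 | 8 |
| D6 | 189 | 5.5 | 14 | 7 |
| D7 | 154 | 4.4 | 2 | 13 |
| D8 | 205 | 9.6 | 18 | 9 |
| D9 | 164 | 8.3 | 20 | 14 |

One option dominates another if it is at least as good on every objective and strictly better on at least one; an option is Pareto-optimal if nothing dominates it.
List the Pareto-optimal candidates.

D1: not dominated.
D2: not dominated (best salary ask).
D3: not dominated (best start delay).
D4: not dominated.
D5: dominated by D1 (salary ask 175≤221, interview score 8.5≥7.4, experience 13≥9, start delay 7≤8).
D6: not dominated.
D7: not dominated.
D8: not dominated (best interview score).
D9: not dominated (best experience).

D1, D2, D3, D4, D6, D7, D8, D9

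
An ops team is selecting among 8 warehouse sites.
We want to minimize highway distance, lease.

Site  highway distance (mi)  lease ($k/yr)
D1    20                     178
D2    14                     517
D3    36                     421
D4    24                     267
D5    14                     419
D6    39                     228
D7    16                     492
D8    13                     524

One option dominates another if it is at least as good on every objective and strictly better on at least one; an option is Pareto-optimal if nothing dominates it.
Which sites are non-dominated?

D1: not dominated (best lease).
D2: dominated by D5 (highway distance 14≤14, lease 419≤517).
D3: dominated by D1 (highway distance 20≤36, lease 178≤421).
D4: dominated by D1 (highway distance 20≤24, lease 178≤267).
D5: not dominated.
D6: dominated by D1 (highway distance 20≤39, lease 178≤228).
D7: dominated by D5 (highway distance 14≤16, lease 419≤492).
D8: not dominated (best highway distance).

D1, D5, D8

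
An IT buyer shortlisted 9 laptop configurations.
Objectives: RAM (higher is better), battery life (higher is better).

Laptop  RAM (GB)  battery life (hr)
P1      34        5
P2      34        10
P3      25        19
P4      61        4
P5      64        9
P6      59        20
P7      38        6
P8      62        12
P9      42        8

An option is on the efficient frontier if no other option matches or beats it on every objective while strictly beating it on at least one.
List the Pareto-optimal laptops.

P1: dominated by P2 (RAM 34≥34, battery life 10≥5).
P2: dominated by P6 (RAM 59≥34, battery life 20≥10).
P3: dominated by P6 (RAM 59≥25, battery life 20≥19).
P4: dominated by P5 (RAM 64≥61, battery life 9≥4).
P5: not dominated (best RAM).
P6: not dominated (best battery life).
P7: dominated by P5 (RAM 64≥38, battery life 9≥6).
P8: not dominated.
P9: dominated by P5 (RAM 64≥42, battery life 9≥8).

P5, P6, P8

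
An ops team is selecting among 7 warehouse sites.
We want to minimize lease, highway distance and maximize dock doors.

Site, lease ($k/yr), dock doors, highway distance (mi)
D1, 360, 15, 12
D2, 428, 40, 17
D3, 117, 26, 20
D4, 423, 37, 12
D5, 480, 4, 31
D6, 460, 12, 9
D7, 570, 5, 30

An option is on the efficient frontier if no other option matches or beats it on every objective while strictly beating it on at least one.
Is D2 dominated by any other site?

D1: worse on dock doors (15 vs 40).
D3: worse on dock doors (26 vs 40).
D4: worse on dock doors (37 vs 40).
D5: worse on lease (480 vs 428).
D6: worse on lease (460 vs 428).
D7: worse on lease (570 vs 428).
No option is at least as good as D2 on every objective and strictly better on one.

No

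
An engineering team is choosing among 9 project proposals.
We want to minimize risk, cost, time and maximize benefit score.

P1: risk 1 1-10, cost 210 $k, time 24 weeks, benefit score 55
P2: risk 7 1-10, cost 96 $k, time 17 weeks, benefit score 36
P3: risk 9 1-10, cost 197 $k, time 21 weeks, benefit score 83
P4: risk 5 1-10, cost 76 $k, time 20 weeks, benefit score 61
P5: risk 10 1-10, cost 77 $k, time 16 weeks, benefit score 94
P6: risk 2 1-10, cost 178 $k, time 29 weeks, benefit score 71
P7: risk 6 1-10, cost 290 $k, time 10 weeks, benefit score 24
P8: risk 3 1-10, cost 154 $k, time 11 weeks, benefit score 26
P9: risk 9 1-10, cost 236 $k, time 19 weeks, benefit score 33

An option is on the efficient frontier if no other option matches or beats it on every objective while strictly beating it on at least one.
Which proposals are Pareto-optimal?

P1: not dominated (best risk).
P2: not dominated.
P3: not dominated.
P4: not dominated (best cost).
P5: not dominated (best benefit score).
P6: not dominated.
P7: not dominated (best time).
P8: not dominated.
P9: dominated by P2 (risk 7≤9, cost 96≤236, time 17≤19, benefit score 36≥33).

P1, P2, P3, P4, P5, P6, P7, P8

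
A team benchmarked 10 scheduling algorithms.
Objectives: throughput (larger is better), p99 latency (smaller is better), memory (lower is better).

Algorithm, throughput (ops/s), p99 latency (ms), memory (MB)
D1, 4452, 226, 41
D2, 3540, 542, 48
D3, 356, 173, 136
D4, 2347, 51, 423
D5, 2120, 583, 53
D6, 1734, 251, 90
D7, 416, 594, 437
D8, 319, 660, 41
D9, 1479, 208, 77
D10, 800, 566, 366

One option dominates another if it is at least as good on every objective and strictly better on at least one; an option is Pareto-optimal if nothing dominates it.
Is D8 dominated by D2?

D2 vs D8: D2 is worse on memory (48 vs 41), so it does not dominate D8.

No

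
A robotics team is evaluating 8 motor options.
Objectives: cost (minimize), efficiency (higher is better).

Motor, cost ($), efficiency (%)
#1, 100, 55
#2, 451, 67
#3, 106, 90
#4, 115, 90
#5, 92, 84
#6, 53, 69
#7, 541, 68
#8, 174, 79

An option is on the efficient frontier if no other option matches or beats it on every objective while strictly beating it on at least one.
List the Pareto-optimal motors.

#1: dominated by #5 (cost 92≤100, efficiency 84≥55).
#2: dominated by #3 (cost 106≤451, efficiency 90≥67).
#3: not dominated.
#4: dominated by #3 (cost 106≤115, efficiency 90≥90).
#5: not dominated.
#6: not dominated (best cost).
#7: dominated by #3 (cost 106≤541, efficiency 90≥68).
#8: dominated by #3 (cost 106≤174, efficiency 90≥79).

#3, #5, #6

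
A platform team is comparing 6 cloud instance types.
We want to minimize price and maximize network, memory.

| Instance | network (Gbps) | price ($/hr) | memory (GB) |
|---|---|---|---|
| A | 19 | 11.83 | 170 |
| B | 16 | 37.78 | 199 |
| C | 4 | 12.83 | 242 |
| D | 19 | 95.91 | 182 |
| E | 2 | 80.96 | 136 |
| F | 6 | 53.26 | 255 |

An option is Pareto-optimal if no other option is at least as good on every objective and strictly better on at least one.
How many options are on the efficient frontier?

5

A: not dominated (best price).
B: not dominated.
C: not dominated.
D: not dominated.
E: dominated by A (network 19≥2, price 11.83≤80.96, memory 170≥136).
F: not dominated (best memory).
Pareto-optimal: A, B, C, D, F → 5.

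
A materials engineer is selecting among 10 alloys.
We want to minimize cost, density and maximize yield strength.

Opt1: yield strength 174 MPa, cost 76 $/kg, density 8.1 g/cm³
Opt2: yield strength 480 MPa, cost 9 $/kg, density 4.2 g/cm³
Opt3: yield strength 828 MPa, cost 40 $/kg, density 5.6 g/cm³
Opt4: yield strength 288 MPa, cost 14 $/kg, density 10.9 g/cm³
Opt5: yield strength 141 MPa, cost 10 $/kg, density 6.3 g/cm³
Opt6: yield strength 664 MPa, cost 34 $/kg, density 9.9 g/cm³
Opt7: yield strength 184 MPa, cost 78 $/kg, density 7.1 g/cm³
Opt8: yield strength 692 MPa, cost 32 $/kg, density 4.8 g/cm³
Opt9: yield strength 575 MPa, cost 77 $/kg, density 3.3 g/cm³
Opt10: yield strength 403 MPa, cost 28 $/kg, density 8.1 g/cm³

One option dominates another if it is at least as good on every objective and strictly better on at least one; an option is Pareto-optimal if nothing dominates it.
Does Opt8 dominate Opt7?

Yes

Opt8 vs Opt7: yield strength 692≥184, cost 32≤78, density 4.8≤7.1 — Opt8 is at least as good on every objective with at least one strict improvement.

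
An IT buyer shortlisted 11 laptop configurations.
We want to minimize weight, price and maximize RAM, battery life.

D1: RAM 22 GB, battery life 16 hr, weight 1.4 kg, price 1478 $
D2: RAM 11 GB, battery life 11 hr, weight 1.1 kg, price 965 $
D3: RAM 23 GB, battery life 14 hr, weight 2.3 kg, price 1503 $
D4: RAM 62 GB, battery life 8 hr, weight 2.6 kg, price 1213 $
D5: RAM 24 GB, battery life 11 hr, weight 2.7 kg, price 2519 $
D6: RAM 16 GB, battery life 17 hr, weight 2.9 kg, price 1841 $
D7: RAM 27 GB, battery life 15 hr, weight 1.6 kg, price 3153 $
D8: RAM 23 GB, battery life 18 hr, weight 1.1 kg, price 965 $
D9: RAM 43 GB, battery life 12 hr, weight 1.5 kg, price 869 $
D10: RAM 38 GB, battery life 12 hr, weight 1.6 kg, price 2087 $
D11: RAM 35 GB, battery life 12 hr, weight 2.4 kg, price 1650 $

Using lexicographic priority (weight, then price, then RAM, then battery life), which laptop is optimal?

D8

First minimize weight: best is 1.1, kept {D2, D8}.
Then minimize price: best is 965, kept {D2, D8}.
Then maximize RAM: best is 23, kept {D8}.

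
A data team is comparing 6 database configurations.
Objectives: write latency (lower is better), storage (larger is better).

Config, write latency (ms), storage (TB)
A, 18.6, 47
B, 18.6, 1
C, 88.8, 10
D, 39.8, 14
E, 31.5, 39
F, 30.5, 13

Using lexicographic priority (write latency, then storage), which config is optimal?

First minimize write latency: best is 18.6, kept {A, B}.
Then maximize storage: best is 47, kept {A}.

A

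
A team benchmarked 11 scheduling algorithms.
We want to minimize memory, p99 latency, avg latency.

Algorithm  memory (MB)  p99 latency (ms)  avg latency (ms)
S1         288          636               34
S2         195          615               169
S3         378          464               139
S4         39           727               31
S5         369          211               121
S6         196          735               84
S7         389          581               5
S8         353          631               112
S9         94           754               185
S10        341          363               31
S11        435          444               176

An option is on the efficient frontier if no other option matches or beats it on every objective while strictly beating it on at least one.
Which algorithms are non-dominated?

S1: not dominated.
S2: not dominated.
S3: dominated by S5 (memory 369≤378, p99 latency 211≤464, avg latency 121≤139).
S4: not dominated (best memory).
S5: not dominated (best p99 latency).
S6: dominated by S4 (memory 39≤196, p99 latency 727≤735, avg latency 31≤84).
S7: not dominated (best avg latency).
S8: dominated by S10 (memory 341≤353, p99 latency 363≤631, avg latency 31≤112).
S9: dominated by S4 (memory 39≤94, p99 latency 727≤754, avg latency 31≤185).
S10: not dominated.
S11: dominated by S5 (memory 369≤435, p99 latency 211≤444, avg latency 121≤176).

S1, S2, S4, S5, S7, S10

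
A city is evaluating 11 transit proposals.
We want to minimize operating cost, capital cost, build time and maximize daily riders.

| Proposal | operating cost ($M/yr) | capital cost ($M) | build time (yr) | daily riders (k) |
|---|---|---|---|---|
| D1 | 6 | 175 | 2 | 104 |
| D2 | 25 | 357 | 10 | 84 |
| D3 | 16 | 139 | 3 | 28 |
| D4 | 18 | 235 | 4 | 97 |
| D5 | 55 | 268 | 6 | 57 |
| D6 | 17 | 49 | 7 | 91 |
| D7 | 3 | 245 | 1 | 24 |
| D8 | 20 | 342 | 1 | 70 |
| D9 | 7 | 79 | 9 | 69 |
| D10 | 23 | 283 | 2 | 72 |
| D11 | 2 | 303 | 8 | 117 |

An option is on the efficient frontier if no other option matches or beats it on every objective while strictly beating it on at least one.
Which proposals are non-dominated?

D1, D3, D6, D7, D8, D9, D11

D1: not dominated.
D2: dominated by D1 (operating cost 6≤25, capital cost 175≤357, build time 2≤10, daily riders 104≥84).
D3: not dominated.
D4: dominated by D1 (operating cost 6≤18, capital cost 175≤235, build time 2≤4, daily riders 104≥97).
D5: dominated by D1 (operating cost 6≤55, capital cost 175≤268, build time 2≤6, daily riders 104≥57).
D6: not dominated (best capital cost).
D7: not dominated.
D8: not dominated.
D9: not dominated.
D10: dominated by D1 (operating cost 6≤23, capital cost 175≤283, build time 2≤2, daily riders 104≥72).
D11: not dominated (best operating cost).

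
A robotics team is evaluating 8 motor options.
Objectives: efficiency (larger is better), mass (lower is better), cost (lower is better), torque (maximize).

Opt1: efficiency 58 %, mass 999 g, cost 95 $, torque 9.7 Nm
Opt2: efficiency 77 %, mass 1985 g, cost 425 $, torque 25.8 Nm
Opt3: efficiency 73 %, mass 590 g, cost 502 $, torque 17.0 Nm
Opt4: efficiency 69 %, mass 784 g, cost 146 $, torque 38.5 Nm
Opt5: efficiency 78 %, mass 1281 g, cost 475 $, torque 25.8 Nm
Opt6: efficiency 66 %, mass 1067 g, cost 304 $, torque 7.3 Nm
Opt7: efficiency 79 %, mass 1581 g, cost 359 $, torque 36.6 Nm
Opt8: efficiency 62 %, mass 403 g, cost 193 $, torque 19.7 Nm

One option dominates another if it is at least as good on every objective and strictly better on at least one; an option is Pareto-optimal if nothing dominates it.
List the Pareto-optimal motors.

Opt1, Opt3, Opt4, Opt5, Opt7, Opt8

Opt1: not dominated (best cost).
Opt2: dominated by Opt7 (efficiency 79≥77, mass 1581≤1985, cost 359≤425, torque 36.6≥25.8).
Opt3: not dominated.
Opt4: not dominated (best torque).
Opt5: not dominated.
Opt6: dominated by Opt4 (efficiency 69≥66, mass 784≤1067, cost 146≤304, torque 38.5≥7.3).
Opt7: not dominated (best efficiency).
Opt8: not dominated (best mass).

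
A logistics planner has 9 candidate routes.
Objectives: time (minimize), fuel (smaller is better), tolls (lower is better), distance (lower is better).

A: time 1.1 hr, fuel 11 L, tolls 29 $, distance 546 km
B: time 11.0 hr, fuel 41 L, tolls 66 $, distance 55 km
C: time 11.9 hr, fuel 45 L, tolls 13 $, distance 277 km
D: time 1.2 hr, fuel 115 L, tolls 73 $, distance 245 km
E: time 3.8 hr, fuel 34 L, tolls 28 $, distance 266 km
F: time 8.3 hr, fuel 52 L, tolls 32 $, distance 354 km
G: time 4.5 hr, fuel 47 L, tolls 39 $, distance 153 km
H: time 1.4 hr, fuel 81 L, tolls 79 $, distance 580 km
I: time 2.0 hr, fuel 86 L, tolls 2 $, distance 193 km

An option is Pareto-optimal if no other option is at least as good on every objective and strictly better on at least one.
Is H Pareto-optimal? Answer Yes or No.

A vs H: time 1.1≤1.4, fuel 11≤81, tolls 29≤79, distance 546≤580 — A is at least as good on every objective and strictly better on at least one, so A dominates H.

No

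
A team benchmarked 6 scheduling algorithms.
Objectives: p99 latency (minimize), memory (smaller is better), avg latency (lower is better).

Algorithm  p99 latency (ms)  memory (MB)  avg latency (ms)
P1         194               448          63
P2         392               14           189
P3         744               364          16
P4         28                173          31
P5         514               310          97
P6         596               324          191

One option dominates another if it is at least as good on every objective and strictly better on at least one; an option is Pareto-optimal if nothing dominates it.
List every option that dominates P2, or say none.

none

P1: worse on memory (448 vs 14).
P3: worse on p99 latency (744 vs 392).
P4: worse on memory (173 vs 14).
P5: worse on p99 latency (514 vs 392).
P6: worse on p99 latency (596 vs 392).
No option dominates P2.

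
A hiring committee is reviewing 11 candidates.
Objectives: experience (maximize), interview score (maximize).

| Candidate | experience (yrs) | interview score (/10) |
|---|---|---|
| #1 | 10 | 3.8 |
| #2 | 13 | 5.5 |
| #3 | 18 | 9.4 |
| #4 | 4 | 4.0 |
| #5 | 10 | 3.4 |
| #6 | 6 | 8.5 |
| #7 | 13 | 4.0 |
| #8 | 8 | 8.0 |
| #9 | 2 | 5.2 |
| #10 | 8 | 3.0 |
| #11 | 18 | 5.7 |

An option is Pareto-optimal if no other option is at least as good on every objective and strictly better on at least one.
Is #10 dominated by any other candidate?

#1 vs #10: experience 10≥8, interview score 3.8≥3.0 — #1 is at least as good on every objective and strictly better on at least one, so #1 dominates #10.

Yes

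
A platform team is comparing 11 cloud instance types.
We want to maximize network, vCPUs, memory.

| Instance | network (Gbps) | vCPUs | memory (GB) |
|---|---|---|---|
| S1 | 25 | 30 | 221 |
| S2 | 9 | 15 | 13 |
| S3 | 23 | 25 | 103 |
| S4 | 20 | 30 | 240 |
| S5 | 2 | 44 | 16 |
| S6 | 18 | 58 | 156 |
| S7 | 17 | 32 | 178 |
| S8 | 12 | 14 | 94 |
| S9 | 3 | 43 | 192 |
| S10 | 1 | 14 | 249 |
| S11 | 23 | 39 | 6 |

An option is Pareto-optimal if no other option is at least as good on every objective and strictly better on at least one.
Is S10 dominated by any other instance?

S1: worse on memory (221 vs 249).
S2: worse on memory (13 vs 249).
S3: worse on memory (103 vs 249).
S4: worse on memory (240 vs 249).
S5: worse on memory (16 vs 249).
S6: worse on memory (156 vs 249).
S7: worse on memory (178 vs 249).
S8: worse on memory (94 vs 249).
S9: worse on memory (192 vs 249).
S11: worse on memory (6 vs 249).
No option is at least as good as S10 on every objective and strictly better on one.

No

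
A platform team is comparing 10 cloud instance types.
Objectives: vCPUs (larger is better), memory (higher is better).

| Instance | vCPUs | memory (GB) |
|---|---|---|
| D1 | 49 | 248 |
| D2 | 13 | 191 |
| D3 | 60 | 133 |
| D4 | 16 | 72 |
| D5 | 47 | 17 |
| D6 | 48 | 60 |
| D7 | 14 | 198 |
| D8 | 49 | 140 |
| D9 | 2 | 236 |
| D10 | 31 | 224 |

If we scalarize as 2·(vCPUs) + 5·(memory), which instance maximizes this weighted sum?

D1: 2·49 + 5·248 = 1338
D2: 2·13 + 5·191 = 981
D3: 2·60 + 5·133 = 785
D4: 2·16 + 5·72 = 392
D5: 2·47 + 5·17 = 179
D6: 2·48 + 5·60 = 396
D7: 2·14 + 5·198 = 1018
D8: 2·49 + 5·140 = 798
D9: 2·2 + 5·236 = 1184
D10: 2·31 + 5·224 = 1182
Highest: D1 at 1338.

D1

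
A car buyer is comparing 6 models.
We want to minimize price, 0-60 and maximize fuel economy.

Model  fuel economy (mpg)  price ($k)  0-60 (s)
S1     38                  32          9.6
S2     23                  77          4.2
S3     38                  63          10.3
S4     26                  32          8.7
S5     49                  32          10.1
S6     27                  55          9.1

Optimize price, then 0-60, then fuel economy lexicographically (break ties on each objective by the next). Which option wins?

S4

First minimize price: best is 32, kept {S1, S4, S5}.
Then minimize 0-60: best is 8.7, kept {S4}.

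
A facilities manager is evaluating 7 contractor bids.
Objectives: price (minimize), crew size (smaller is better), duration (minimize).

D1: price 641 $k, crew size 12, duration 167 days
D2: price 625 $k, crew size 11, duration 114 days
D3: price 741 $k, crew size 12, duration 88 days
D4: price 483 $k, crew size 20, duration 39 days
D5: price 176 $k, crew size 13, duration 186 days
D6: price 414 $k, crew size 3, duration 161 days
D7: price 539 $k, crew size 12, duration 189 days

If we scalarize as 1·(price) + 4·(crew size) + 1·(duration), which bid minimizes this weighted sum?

D5

D1: 1·641 + 4·12 + 1·167 = 856
D2: 1·625 + 4·11 + 1·114 = 783
D3: 1·741 + 4·12 + 1·88 = 877
D4: 1·483 + 4·20 + 1·39 = 602
D5: 1·176 + 4·13 + 1·186 = 414
D6: 1·414 + 4·3 + 1·161 = 587
D7: 1·539 + 4·12 + 1·189 = 776
Lowest: D5 at 414.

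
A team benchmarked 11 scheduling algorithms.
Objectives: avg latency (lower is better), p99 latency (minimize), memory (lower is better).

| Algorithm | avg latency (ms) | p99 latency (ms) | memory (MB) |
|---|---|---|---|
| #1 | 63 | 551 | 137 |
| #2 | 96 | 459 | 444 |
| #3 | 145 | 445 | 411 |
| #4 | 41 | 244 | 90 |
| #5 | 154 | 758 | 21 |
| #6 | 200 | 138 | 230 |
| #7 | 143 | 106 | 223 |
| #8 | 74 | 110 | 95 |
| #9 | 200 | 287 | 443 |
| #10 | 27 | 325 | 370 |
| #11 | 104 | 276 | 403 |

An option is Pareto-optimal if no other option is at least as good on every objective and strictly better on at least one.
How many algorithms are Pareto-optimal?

#1: dominated by #4 (avg latency 41≤63, p99 latency 244≤551, memory 90≤137).
#2: dominated by #4 (avg latency 41≤96, p99 latency 244≤459, memory 90≤444).
#3: dominated by #4 (avg latency 41≤145, p99 latency 244≤445, memory 90≤411).
#4: not dominated.
#5: not dominated (best memory).
#6: dominated by #7 (avg latency 143≤200, p99 latency 106≤138, memory 223≤230).
#7: not dominated (best p99 latency).
#8: not dominated.
#9: dominated by #4 (avg latency 41≤200, p99 latency 244≤287, memory 90≤443).
#10: not dominated (best avg latency).
#11: dominated by #4 (avg latency 41≤104, p99 latency 244≤276, memory 90≤403).
Pareto-optimal: #4, #5, #7, #8, #10 → 5.

5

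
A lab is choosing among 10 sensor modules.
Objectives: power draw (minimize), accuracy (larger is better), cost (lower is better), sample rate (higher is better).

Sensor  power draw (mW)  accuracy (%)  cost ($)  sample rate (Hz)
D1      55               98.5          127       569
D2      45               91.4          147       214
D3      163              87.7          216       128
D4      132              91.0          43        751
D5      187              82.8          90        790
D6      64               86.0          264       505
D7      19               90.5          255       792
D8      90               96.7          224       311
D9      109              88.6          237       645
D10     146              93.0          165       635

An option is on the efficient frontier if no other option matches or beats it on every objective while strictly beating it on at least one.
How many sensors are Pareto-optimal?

7

D1: not dominated (best accuracy).
D2: not dominated.
D3: dominated by D1 (power draw 55≤163, accuracy 98.5≥87.7, cost 127≤216, sample rate 569≥128).
D4: not dominated (best cost).
D5: not dominated.
D6: dominated by D1 (power draw 55≤64, accuracy 98.5≥86.0, cost 127≤264, sample rate 569≥505).
D7: not dominated (best power draw).
D8: dominated by D1 (power draw 55≤90, accuracy 98.5≥96.7, cost 127≤224, sample rate 569≥311).
D9: not dominated.
D10: not dominated.
Pareto-optimal: D1, D2, D4, D5, D7, D9, D10 → 7.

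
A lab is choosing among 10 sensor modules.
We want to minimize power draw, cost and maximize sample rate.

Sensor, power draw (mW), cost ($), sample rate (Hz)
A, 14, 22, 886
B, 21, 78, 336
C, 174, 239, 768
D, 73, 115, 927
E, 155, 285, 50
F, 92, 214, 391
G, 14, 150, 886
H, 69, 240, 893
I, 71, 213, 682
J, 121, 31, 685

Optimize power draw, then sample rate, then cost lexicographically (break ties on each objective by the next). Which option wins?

A

First minimize power draw: best is 14, kept {A, G}.
Then maximize sample rate: best is 886, kept {A, G}.
Then minimize cost: best is 22, kept {A}.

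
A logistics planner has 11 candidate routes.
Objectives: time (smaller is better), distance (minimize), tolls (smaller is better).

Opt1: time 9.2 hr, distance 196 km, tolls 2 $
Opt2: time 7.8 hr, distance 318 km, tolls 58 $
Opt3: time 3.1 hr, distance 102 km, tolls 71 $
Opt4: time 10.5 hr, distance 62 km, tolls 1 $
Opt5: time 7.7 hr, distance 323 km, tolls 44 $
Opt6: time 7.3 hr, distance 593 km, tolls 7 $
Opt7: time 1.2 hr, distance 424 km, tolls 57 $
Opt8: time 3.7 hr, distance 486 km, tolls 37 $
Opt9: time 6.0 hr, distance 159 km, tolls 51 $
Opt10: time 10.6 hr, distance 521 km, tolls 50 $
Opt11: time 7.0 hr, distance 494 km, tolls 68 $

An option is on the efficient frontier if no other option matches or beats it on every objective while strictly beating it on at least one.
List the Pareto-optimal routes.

Opt1: not dominated.
Opt2: dominated by Opt9 (time 6.0≤7.8, distance 159≤318, tolls 51≤58).
Opt3: not dominated.
Opt4: not dominated (best distance).
Opt5: not dominated.
Opt6: not dominated.
Opt7: not dominated (best time).
Opt8: not dominated.
Opt9: not dominated.
Opt10: dominated by Opt1 (time 9.2≤10.6, distance 196≤521, tolls 2≤50).
Opt11: dominated by Opt7 (time 1.2≤7.0, distance 424≤494, tolls 57≤68).

Opt1, Opt3, Opt4, Opt5, Opt6, Opt7, Opt8, Opt9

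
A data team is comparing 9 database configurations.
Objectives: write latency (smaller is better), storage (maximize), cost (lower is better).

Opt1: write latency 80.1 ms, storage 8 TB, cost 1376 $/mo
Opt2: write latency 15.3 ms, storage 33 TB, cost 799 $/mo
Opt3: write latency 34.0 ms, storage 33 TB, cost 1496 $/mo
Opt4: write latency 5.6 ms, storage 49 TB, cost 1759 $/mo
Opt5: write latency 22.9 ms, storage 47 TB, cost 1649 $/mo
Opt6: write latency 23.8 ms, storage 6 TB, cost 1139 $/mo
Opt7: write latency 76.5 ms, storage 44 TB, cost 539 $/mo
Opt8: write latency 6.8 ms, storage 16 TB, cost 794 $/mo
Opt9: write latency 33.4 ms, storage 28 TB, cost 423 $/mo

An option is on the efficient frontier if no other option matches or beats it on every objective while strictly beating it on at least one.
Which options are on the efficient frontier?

Opt2, Opt4, Opt5, Opt7, Opt8, Opt9

Opt1: dominated by Opt2 (write latency 15.3≤80.1, storage 33≥8, cost 799≤1376).
Opt2: not dominated.
Opt3: dominated by Opt2 (write latency 15.3≤34.0, storage 33≥33, cost 799≤1496).
Opt4: not dominated (best write latency).
Opt5: not dominated.
Opt6: dominated by Opt2 (write latency 15.3≤23.8, storage 33≥6, cost 799≤1139).
Opt7: not dominated.
Opt8: not dominated.
Opt9: not dominated (best cost).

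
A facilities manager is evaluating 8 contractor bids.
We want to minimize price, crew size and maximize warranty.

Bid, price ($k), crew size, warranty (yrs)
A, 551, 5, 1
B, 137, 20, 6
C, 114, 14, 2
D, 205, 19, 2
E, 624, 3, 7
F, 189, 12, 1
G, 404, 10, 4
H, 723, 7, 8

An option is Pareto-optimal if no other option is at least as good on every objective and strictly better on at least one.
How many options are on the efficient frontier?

A: not dominated.
B: not dominated.
C: not dominated (best price).
D: dominated by C (price 114≤205, crew size 14≤19, warranty 2≥2).
E: not dominated (best crew size).
F: not dominated.
G: not dominated.
H: not dominated (best warranty).
Pareto-optimal: A, B, C, E, F, G, H → 7.

7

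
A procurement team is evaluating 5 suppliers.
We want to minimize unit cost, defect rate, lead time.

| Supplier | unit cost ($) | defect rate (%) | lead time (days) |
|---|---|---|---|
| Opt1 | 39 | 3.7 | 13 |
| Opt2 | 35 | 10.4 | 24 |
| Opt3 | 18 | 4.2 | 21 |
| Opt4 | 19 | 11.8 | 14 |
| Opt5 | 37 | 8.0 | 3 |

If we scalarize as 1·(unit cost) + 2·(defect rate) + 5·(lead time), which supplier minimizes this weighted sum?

Opt5

Opt1: 1·39 + 2·3.7 + 5·13 = 111.4
Opt2: 1·35 + 2·10.4 + 5·24 = 175.8
Opt3: 1·18 + 2·4.2 + 5·21 = 131.4
Opt4: 1·19 + 2·11.8 + 5·14 = 112.6
Opt5: 1·37 + 2·8.0 + 5·3 = 68.0
Lowest: Opt5 at 68.0.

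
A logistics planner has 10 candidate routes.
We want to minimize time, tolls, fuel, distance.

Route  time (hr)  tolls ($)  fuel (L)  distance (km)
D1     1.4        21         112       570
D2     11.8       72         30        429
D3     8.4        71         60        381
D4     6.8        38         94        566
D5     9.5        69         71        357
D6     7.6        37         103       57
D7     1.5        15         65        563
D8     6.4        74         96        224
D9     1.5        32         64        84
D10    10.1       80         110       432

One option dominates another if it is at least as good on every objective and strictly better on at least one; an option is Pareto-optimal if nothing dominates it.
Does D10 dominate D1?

D10 vs D1: D10 is worse on time (10.1 vs 1.4), so it does not dominate D1.

No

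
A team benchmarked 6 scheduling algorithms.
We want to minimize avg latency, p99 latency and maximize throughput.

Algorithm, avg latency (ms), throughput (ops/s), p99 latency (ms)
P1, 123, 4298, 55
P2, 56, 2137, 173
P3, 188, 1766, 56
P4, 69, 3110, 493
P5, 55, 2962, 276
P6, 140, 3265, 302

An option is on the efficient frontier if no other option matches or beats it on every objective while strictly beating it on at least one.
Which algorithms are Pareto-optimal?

P1, P2, P4, P5

P1: not dominated (best throughput).
P2: not dominated.
P3: dominated by P1 (avg latency 123≤188, throughput 4298≥1766, p99 latency 55≤56).
P4: not dominated.
P5: not dominated (best avg latency).
P6: dominated by P1 (avg latency 123≤140, throughput 4298≥3265, p99 latency 55≤302).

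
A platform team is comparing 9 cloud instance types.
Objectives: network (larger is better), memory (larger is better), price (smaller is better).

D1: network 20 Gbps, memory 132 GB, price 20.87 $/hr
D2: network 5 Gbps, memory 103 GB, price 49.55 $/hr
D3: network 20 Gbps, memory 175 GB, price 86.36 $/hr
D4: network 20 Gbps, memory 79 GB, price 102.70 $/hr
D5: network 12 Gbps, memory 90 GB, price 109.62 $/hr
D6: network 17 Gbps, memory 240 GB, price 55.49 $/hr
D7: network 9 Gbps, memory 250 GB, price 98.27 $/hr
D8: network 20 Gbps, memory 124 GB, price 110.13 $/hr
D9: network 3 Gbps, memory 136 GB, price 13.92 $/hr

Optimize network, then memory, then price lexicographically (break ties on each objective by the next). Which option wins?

D3

First maximize network: best is 20, kept {D1, D3, D4, D8}.
Then maximize memory: best is 175, kept {D3}.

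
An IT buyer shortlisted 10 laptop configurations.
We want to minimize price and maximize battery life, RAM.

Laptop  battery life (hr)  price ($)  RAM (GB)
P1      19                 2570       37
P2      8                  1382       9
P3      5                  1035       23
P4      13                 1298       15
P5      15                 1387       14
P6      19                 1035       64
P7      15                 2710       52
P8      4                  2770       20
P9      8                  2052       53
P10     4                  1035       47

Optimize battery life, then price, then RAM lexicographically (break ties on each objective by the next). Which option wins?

First maximize battery life: best is 19, kept {P1, P6}.
Then minimize price: best is 1035, kept {P6}.

P6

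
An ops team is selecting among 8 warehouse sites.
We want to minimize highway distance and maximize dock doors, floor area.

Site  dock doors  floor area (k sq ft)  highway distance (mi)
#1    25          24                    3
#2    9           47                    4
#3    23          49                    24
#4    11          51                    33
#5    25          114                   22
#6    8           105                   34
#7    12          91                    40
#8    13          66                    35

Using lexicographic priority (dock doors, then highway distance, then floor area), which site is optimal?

#1

First maximize dock doors: best is 25, kept {#1, #5}.
Then minimize highway distance: best is 3, kept {#1}.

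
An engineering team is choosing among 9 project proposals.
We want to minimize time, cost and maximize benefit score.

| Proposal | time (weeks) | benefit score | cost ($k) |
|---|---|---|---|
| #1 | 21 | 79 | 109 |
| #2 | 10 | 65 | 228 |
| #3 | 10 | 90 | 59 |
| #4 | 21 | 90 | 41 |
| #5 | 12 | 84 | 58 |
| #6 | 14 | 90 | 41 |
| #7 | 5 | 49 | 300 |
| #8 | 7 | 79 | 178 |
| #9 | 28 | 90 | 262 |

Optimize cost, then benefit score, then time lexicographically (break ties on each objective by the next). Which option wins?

#6

First minimize cost: best is 41, kept {#4, #6}.
Then maximize benefit score: best is 90, kept {#4, #6}.
Then minimize time: best is 14, kept {#6}.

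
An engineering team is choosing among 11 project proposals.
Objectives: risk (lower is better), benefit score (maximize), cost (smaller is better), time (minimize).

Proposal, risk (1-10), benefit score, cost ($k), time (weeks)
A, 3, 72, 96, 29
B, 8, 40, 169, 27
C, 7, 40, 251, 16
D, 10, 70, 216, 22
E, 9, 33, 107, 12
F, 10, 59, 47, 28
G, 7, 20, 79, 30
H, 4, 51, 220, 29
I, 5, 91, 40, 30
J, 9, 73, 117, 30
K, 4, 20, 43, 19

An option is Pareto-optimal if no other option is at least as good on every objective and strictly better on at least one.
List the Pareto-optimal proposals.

A: not dominated (best risk).
B: not dominated.
C: not dominated.
D: not dominated.
E: not dominated (best time).
F: not dominated.
G: dominated by I (risk 5≤7, benefit score 91≥20, cost 40≤79, time 30≤30).
H: dominated by A (risk 3≤4, benefit score 72≥51, cost 96≤220, time 29≤29).
I: not dominated (best benefit score).
J: dominated by I (risk 5≤9, benefit score 91≥73, cost 40≤117, time 30≤30).
K: not dominated.

A, B, C, D, E, F, I, K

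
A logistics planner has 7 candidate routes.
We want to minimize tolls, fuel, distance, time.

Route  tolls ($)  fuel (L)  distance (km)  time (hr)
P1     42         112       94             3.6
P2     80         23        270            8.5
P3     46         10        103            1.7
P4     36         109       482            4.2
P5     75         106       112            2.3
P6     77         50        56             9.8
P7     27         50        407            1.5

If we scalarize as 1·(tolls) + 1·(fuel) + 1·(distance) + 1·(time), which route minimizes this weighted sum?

P3

P1: 1·42 + 1·112 + 1·94 + 1·3.6 = 251.6
P2: 1·80 + 1·23 + 1·270 + 1·8.5 = 381.5
P3: 1·46 + 1·10 + 1·103 + 1·1.7 = 160.7
P4: 1·36 + 1·109 + 1·482 + 1·4.2 = 631.2
P5: 1·75 + 1·106 + 1·112 + 1·2.3 = 295.3
P6: 1·77 + 1·50 + 1·56 + 1·9.8 = 192.8
P7: 1·27 + 1·50 + 1·407 + 1·1.5 = 485.5
Lowest: P3 at 160.7.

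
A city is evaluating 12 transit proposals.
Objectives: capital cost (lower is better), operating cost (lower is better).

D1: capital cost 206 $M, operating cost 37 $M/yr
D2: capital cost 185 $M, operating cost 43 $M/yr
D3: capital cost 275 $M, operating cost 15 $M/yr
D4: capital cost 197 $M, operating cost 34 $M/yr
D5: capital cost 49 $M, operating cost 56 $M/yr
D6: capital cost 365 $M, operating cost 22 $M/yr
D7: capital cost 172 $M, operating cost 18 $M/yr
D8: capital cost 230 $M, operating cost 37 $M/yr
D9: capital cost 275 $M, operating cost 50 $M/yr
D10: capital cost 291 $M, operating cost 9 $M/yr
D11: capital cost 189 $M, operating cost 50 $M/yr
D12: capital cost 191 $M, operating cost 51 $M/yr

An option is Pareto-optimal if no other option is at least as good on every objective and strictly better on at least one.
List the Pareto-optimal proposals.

D3, D5, D7, D10

D1: dominated by D4 (capital cost 197≤206, operating cost 34≤37).
D2: dominated by D7 (capital cost 172≤185, operating cost 18≤43).
D3: not dominated.
D4: dominated by D7 (capital cost 172≤197, operating cost 18≤34).
D5: not dominated (best capital cost).
D6: dominated by D3 (capital cost 275≤365, operating cost 15≤22).
D7: not dominated.
D8: dominated by D1 (capital cost 206≤230, operating cost 37≤37).
D9: dominated by D1 (capital cost 206≤275, operating cost 37≤50).
D10: not dominated (best operating cost).
D11: dominated by D2 (capital cost 185≤189, operating cost 43≤50).
D12: dominated by D2 (capital cost 185≤191, operating cost 43≤51).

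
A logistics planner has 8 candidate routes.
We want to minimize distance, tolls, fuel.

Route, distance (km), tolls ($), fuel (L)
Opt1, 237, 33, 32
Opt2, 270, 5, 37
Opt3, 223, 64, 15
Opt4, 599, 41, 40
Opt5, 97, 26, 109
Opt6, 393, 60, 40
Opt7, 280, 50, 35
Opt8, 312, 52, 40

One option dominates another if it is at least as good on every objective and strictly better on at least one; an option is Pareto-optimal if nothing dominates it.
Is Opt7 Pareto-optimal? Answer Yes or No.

Opt1 vs Opt7: distance 237≤280, tolls 33≤50, fuel 32≤35 — Opt1 is at least as good on every objective and strictly better on at least one, so Opt1 dominates Opt7.

No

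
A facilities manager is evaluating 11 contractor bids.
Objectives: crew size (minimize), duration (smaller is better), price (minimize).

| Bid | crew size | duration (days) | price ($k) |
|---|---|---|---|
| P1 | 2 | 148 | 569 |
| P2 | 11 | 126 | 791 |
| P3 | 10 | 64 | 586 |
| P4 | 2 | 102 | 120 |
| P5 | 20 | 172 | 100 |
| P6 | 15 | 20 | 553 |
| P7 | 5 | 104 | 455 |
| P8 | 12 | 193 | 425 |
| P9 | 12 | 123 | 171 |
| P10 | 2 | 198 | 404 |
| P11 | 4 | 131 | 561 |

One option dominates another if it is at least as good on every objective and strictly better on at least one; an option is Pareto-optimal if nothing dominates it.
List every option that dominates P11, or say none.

P4: crew size 2≤4, duration 102≤131, price 120≤561 — dominates P11.
Others (P1, P2, P3, P5, P6, P7, P8, P9, P10) are each worse than P11 on at least one objective.

P4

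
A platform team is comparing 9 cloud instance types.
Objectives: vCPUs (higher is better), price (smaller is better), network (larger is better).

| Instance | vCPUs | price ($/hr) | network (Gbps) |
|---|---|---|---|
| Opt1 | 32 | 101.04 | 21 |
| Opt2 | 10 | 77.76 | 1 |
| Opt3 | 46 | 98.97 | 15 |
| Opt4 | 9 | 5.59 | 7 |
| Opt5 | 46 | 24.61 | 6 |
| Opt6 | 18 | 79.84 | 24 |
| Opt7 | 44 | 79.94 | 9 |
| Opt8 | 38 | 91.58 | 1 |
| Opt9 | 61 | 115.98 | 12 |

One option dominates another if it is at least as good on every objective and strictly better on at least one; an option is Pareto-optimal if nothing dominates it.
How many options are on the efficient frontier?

Opt1: not dominated.
Opt2: dominated by Opt5 (vCPUs 46≥10, price 24.61≤77.76, network 6≥1).
Opt3: not dominated.
Opt4: not dominated (best price).
Opt5: not dominated.
Opt6: not dominated (best network).
Opt7: not dominated.
Opt8: dominated by Opt5 (vCPUs 46≥38, price 24.61≤91.58, network 6≥1).
Opt9: not dominated (best vCPUs).
Pareto-optimal: Opt1, Opt3, Opt4, Opt5, Opt6, Opt7, Opt9 → 7.

7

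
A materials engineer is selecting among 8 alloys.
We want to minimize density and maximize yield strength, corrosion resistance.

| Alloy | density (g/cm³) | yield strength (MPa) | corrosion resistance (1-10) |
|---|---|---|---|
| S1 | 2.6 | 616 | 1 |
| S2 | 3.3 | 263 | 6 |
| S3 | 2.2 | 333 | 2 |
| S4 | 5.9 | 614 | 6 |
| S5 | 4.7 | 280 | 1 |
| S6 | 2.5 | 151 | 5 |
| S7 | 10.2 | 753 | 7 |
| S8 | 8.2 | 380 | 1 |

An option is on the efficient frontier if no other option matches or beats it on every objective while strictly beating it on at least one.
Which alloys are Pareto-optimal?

S1: not dominated.
S2: not dominated.
S3: not dominated (best density).
S4: not dominated.
S5: dominated by S1 (density 2.6≤4.7, yield strength 616≥280, corrosion resistance 1≥1).
S6: not dominated.
S7: not dominated (best yield strength).
S8: dominated by S1 (density 2.6≤8.2, yield strength 616≥380, corrosion resistance 1≥1).

S1, S2, S3, S4, S6, S7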